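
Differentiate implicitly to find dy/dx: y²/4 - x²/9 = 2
Differentiate the relation implicitly: treat y = y(x) and apply the chain rule, so every y-derivative picks up a y' = dy/dx factor.

With everything moved to the left-hand side, differentiate term by term:
  d/dx[-x^2/9] = -2x/9
  d/dx[y^2/4] = y·y'/2
  d/dx[-2] = 0

Separating the contributions that come from x directly and those that come through y:
  without y':      -2x/9
  multiplying y':  y/2

so (-2x/9) + (y/2)·y' = 0, and therefore
  dy/dx = -(-2x/9)/(y/2) = 4x/(9y)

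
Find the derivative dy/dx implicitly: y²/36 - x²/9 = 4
Take d/dx of both sides. Since y is implicitly a function of x, the chain rule attaches a y' = dy/dx factor whenever we differentiate through y.

Set F(x, y) = (left side) − (right side), so the curve is F = 0. Differentiating each term of F:
  d/dx[-x^2/9] = -2x/9
  d/dx[y^2/36] = y·y'/18
  d/dx[-4] = 0

Collecting, the y'-free part is the partial derivative in x and the y' coefficient is the partial derivative in y:
  ∂F/∂x = -2x/9
  ∂F/∂y = y/18

so d/dx[F(x, y(x))] = ∂F/∂x + (∂F/∂y)·y' = 0. Rearranging,
  dy/dx = -(∂F/∂x)/(∂F/∂y) = -(-2x/9)/(y/18) = 4x/y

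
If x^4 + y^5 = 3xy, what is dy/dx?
Differentiate the relation implicitly: treat y = y(x) and apply the chain rule, so every y-derivative picks up a y' = dy/dx factor.

With everything moved to the left-hand side, differentiate term by term:
  d/dx[x^4] = 4x^3
  d/dx[-3xy] = -3x·y' - 3y
  d/dx[y^5] = 5y^4·y'

Separating the contributions that come from x directly and those that come through y:
  without y':      4x^3 - 3y
  multiplying y':  -3x + 5y^4

so (4x^3 - 3y) + (-3x + 5y^4)·y' = 0, and therefore
  dy/dx = -(4x^3 - 3y)/(-3x + 5y^4) = (4x^3 - 3y)/(3x - 5y^4)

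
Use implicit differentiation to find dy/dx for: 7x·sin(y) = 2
Differentiate both sides with respect to x, treating y as y(x). By the chain rule, any term containing y contributes a factor of y' = dy/dx when we differentiate it.

Move every term to one side and write the relation as F(x, y) = 0. Term by term,
  d/dx[7x·sin(y)] = 7x·y'·cos(y) + 7sin(y)
  d/dx[-2] = 0

The pieces without y' make up ∂F/∂x and the coefficient of y' is ∂F/∂y:
  ∂F/∂x = 7sin(y),
  ∂F/∂y = 7x·cos(y).

Since d/dx[F] = ∂F/∂x + (∂F/∂y)·y' = 0, solve for y':
  (∂F/∂y)·y' = -∂F/∂x
  dy/dx = -(∂F/∂x)/(∂F/∂y) = -(7sin(y))/(7x·cos(y)) = -tan(y)/x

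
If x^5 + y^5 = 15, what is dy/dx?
Differentiate the relation implicitly: treat y = y(x) and apply the chain rule, so every y-derivative picks up a y' = dy/dx factor.

With everything moved to the left-hand side, differentiate term by term:
  d/dx[x^5] = 5x^4
  d/dx[y^5] = 5y^4·y'
  d/dx[-15] = 0

Separating the contributions that come from x directly and those that come through y:
  without y':      5x^4
  multiplying y':  5y^4

so (5x^4) + (5y^4)·y' = 0, and therefore
  dy/dx = -(5x^4)/(5y^4) = -x^4/y^4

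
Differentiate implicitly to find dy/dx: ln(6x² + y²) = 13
Differentiate the relation implicitly: treat y = y(x) and apply the chain rule, so every y-derivative picks up a y' = dy/dx factor.

With everything moved to the left-hand side, differentiate term by term:
  d/dx[ln(6x^2 + y^2)] = (12x + 2y·y')/(6x^2 + y^2)
  d/dx[-13] = 0

Separating the contributions that come from x directly and those that come through y:
  without y':      12x/(6x^2 + y^2)
  multiplying y':  2y/(6x^2 + y^2)

so (12x/(6x^2 + y^2)) + (2y/(6x^2 + y^2))·y' = 0, and therefore
  dy/dx = -(12x/(6x^2 + y^2))/(2y/(6x^2 + y^2)) = -6x/y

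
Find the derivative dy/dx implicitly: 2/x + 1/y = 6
Differentiate both sides with respect to x, treating y as y(x). By the chain rule, any term containing y contributes a factor of y' = dy/dx when we differentiate it.

Move every term to one side and write the relation as F(x, y) = 0. Term by term,
  d/dx[1/y] = -y'/y^2
  d/dx[2/x] = -2/x^2
  d/dx[-6] = 0

The pieces without y' make up ∂F/∂x and the coefficient of y' is ∂F/∂y:
  ∂F/∂x = -2/x^2,
  ∂F/∂y = -1/y^2.

Since d/dx[F] = ∂F/∂x + (∂F/∂y)·y' = 0, solve for y':
  (∂F/∂y)·y' = -∂F/∂x
  dy/dx = -(∂F/∂x)/(∂F/∂y) = -(-2/x^2)/(-1/y^2) = -2y^2/x^2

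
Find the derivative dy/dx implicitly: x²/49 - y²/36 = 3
Take d/dx of both sides. Since y is implicitly a function of x, the chain rule attaches a y' = dy/dx factor whenever we differentiate through y.

Set F(x, y) = (left side) − (right side), so the curve is F = 0. Differentiating each term of F:
  d/dx[x^2/49] = 2x/49
  d/dx[-y^2/36] = -y·y'/18
  d/dx[-3] = 0

Collecting, the y'-free part is the partial derivative in x and the y' coefficient is the partial derivative in y:
  ∂F/∂x = 2x/49
  ∂F/∂y = -y/18

so d/dx[F(x, y(x))] = ∂F/∂x + (∂F/∂y)·y' = 0. Rearranging,
  dy/dx = -(∂F/∂x)/(∂F/∂y) = -(2x/49)/(-y/18) = 36x/(49y)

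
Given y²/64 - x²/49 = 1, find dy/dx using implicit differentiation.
Apply d/dx to both sides, remembering that y depends on x. Each occurrence of y therefore brings in a y' = dy/dx via the chain rule.

With F(x, y) equal to the left-hand side minus the right, differentiate F term by term:
  d/dx[-x^2/49] = -2x/49
  d/dx[y^2/64] = y·y'/32
  d/dx[-1] = 0
Adding these up, d/dx[F] = 0 becomes
  (-2x/49) + (y/32)·y' = 0,
so isolating y',
  dy/dx = -(-2x/49)/(y/32) = 64x/(49y)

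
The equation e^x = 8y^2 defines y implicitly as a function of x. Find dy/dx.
Take d/dx of both sides. Since y is implicitly a function of x, the chain rule attaches a y' = dy/dx factor whenever we differentiate through y.

Set F(x, y) = (left side) − (right side), so the curve is F = 0. Differentiating each term of F:
  d/dx[-8y^2] = -16y·y'
  d/dx[e^(x)] = e^(x)

Collecting, the y'-free part is the partial derivative in x and the y' coefficient is the partial derivative in y:
  ∂F/∂x = e^(x)
  ∂F/∂y = -16y

so d/dx[F(x, y(x))] = ∂F/∂x + (∂F/∂y)·y' = 0. Rearranging,
  dy/dx = -(∂F/∂x)/(∂F/∂y) = -(e^(x))/(-16y) = e^(x)/(16y)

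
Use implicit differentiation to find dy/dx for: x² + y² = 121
Differentiate the relation implicitly: treat y = y(x) and apply the chain rule, so every y-derivative picks up a y' = dy/dx factor.

With everything moved to the left-hand side, differentiate term by term:
  d/dx[x^2] = 2x
  d/dx[y^2] = 2y·y'
  d/dx[-121] = 0

Separating the contributions that come from x directly and those that come through y:
  without y':      2x
  multiplying y':  2y

so (2x) + (2y)·y' = 0, and therefore
  dy/dx = -(2x)/(2y) = -x/y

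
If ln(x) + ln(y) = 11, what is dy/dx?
Differentiate both sides with respect to x, treating y as y(x). By the chain rule, any term containing y contributes a factor of y' = dy/dx when we differentiate it.

Move every term to one side and write the relation as F(x, y) = 0. Term by term,
  d/dx[ln(x)] = 1/x
  d/dx[ln(y)] = y'/y
  d/dx[-11] = 0

The pieces without y' make up ∂F/∂x and the coefficient of y' is ∂F/∂y:
  ∂F/∂x = 1/x,
  ∂F/∂y = 1/y.

Since d/dx[F] = ∂F/∂x + (∂F/∂y)·y' = 0, solve for y':
  (∂F/∂y)·y' = -∂F/∂x
  dy/dx = -(∂F/∂x)/(∂F/∂y) = -(1/x)/(1/y) = -y/x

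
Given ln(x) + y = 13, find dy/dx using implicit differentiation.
Differentiate both sides with respect to x, treating y as y(x). By the chain rule, any term containing y contributes a factor of y' = dy/dx when we differentiate it.

Move every term to one side and write the relation as F(x, y) = 0. Term by term,
  d/dx[y] = y'
  d/dx[ln(x)] = 1/x
  d/dx[-13] = 0

The pieces without y' make up ∂F/∂x and the coefficient of y' is ∂F/∂y:
  ∂F/∂x = 1/x,
  ∂F/∂y = 1.

Since d/dx[F] = ∂F/∂x + (∂F/∂y)·y' = 0, solve for y':
  (∂F/∂y)·y' = -∂F/∂x
  dy/dx = -(∂F/∂x)/(∂F/∂y) = -(1/x)/(1) = -1/x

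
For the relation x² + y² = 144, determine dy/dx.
Differentiate the relation implicitly: treat y = y(x) and apply the chain rule, so every y-derivative picks up a y' = dy/dx factor.

With everything moved to the left-hand side, differentiate term by term:
  d/dx[x^2] = 2x
  d/dx[y^2] = 2y·y'
  d/dx[-144] = 0

Separating the contributions that come from x directly and those that come through y:
  without y':      2x
  multiplying y':  2y

so (2x) + (2y)·y' = 0, and therefore
  dy/dx = -(2x)/(2y) = -x/y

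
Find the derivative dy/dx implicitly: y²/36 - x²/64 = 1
Differentiate the relation implicitly: treat y = y(x) and apply the chain rule, so every y-derivative picks up a y' = dy/dx factor.

With everything moved to the left-hand side, differentiate term by term:
  d/dx[-x^2/64] = -x/32
  d/dx[y^2/36] = y·y'/18
  d/dx[-1] = 0

Separating the contributions that come from x directly and those that come through y:
  without y':      -x/32
  multiplying y':  y/18

so (-x/32) + (y/18)·y' = 0, and therefore
  dy/dx = -(-x/32)/(y/18) = 9x/(16y)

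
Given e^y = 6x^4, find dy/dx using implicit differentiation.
Differentiate the relation implicitly: treat y = y(x) and apply the chain rule, so every y-derivative picks up a y' = dy/dx factor.

With everything moved to the left-hand side, differentiate term by term:
  d/dx[-6x^4] = -24x^3
  d/dx[e^(y)] = y'·e^(y)

Separating the contributions that come from x directly and those that come through y:
  without y':      -24x^3
  multiplying y':  e^(y)

so (-24x^3) + (e^(y))·y' = 0, and therefore
  dy/dx = -(-24x^3)/(e^(y)) = 24x^3e^(-y)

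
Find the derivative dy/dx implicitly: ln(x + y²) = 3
Apply d/dx to both sides, remembering that y depends on x. Each occurrence of y therefore brings in a y' = dy/dx via the chain rule.

With F(x, y) equal to the left-hand side minus the right, differentiate F term by term:
  d/dx[ln(x + y^2)] = (2y·y' + 1)/(x + y^2)
  d/dx[-3] = 0
Adding these up, d/dx[F] = 0 becomes
  (1/(x + y^2)) + (2y/(x + y^2))·y' = 0,
so isolating y',
  dy/dx = -(1/(x + y^2))/(2y/(x + y^2)) = -1/(2y)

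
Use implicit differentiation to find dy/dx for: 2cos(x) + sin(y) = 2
Differentiate both sides with respect to x, treating y as y(x). By the chain rule, any term containing y contributes a factor of y' = dy/dx when we differentiate it.

Move every term to one side and write the relation as F(x, y) = 0. Term by term,
  d/dx[sin(y)] = y'·cos(y)
  d/dx[2cos(x)] = -2sin(x)
  d/dx[-2] = 0

The pieces without y' make up ∂F/∂x and the coefficient of y' is ∂F/∂y:
  ∂F/∂x = -2sin(x),
  ∂F/∂y = cos(y).

Since d/dx[F] = ∂F/∂x + (∂F/∂y)·y' = 0, solve for y':
  (∂F/∂y)·y' = -∂F/∂x
  dy/dx = -(∂F/∂x)/(∂F/∂y) = -(-2sin(x))/(cos(y)) = 2sin(x)/cos(y)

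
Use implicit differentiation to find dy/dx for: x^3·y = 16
Apply d/dx to both sides, remembering that y depends on x. Each occurrence of y therefore brings in a y' = dy/dx via the chain rule.

With F(x, y) equal to the left-hand side minus the right, differentiate F term by term:
  d/dx[x^3y] = x^3·y' + 3x^2y
  d/dx[-16] = 0
Adding these up, d/dx[F] = 0 becomes
  (3x^2y) + (x^3)·y' = 0,
so isolating y',
  dy/dx = -(3x^2y)/(x^3) = -3y/x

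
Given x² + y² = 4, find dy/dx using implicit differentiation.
Take d/dx of both sides. Since y is implicitly a function of x, the chain rule attaches a y' = dy/dx factor whenever we differentiate through y.

Set F(x, y) = (left side) − (right side), so the curve is F = 0. Differentiating each term of F:
  d/dx[x^2] = 2x
  d/dx[y^2] = 2y·y'
  d/dx[-4] = 0

Collecting, the y'-free part is the partial derivative in x and the y' coefficient is the partial derivative in y:
  ∂F/∂x = 2x
  ∂F/∂y = 2y

so d/dx[F(x, y(x))] = ∂F/∂x + (∂F/∂y)·y' = 0. Rearranging,
  dy/dx = -(∂F/∂x)/(∂F/∂y) = -(2x)/(2y) = -x/y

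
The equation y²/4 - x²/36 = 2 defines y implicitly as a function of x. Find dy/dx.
Take d/dx of both sides. Since y is implicitly a function of x, the chain rule attaches a y' = dy/dx factor whenever we differentiate through y.

Set F(x, y) = (left side) − (right side), so the curve is F = 0. Differentiating each term of F:
  d/dx[-x^2/36] = -x/18
  d/dx[y^2/4] = y·y'/2
  d/dx[-2] = 0

Collecting, the y'-free part is the partial derivative in x and the y' coefficient is the partial derivative in y:
  ∂F/∂x = -x/18
  ∂F/∂y = y/2

so d/dx[F(x, y(x))] = ∂F/∂x + (∂F/∂y)·y' = 0. Rearranging,
  dy/dx = -(∂F/∂x)/(∂F/∂y) = -(-x/18)/(y/2) = x/(9y)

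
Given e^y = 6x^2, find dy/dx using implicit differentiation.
Differentiate both sides with respect to x, treating y as y(x). By the chain rule, any term containing y contributes a factor of y' = dy/dx when we differentiate it.

Move every term to one side and write the relation as F(x, y) = 0. Term by term,
  d/dx[-6x^2] = -12x
  d/dx[e^(y)] = y'·e^(y)

The pieces without y' make up ∂F/∂x and the coefficient of y' is ∂F/∂y:
  ∂F/∂x = -12x,
  ∂F/∂y = e^(y).

Since d/dx[F] = ∂F/∂x + (∂F/∂y)·y' = 0, solve for y':
  (∂F/∂y)·y' = -∂F/∂x
  dy/dx = -(∂F/∂x)/(∂F/∂y) = -(-12x)/(e^(y)) = 12x·e^(-y)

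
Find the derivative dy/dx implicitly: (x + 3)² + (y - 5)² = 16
Take d/dx of both sides. Since y is implicitly a function of x, the chain rule attaches a y' = dy/dx factor whenever we differentiate through y.

Set F(x, y) = (left side) − (right side), so the curve is F = 0. Differentiating each term of F:
  d/dx[(x + 3)^2] = 2x + 6
  d/dx[(y - 5)^2] = 2·y'(y - 5)
  d/dx[-16] = 0

Collecting, the y'-free part is the partial derivative in x and the y' coefficient is the partial derivative in y:
  ∂F/∂x = 2x + 6
  ∂F/∂y = 2y - 10

so d/dx[F(x, y(x))] = ∂F/∂x + (∂F/∂y)·y' = 0. Rearranging,
  dy/dx = -(∂F/∂x)/(∂F/∂y) = -(2x + 6)/(2y - 10) = (-x - 3)/(y - 5)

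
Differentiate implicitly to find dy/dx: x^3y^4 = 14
Take d/dx of both sides. Since y is implicitly a function of x, the chain rule attaches a y' = dy/dx factor whenever we differentiate through y.

Set F(x, y) = (left side) − (right side), so the curve is F = 0. Differentiating each term of F:
  d/dx[x^3y^4] = 4x^3y^3·y' + 3x^2y^4
  d/dx[-14] = 0

Collecting, the y'-free part is the partial derivative in x and the y' coefficient is the partial derivative in y:
  ∂F/∂x = 3x^2y^4
  ∂F/∂y = 4x^3y^3

so d/dx[F(x, y(x))] = ∂F/∂x + (∂F/∂y)·y' = 0. Rearranging,
  dy/dx = -(∂F/∂x)/(∂F/∂y) = -(3x^2y^4)/(4x^3y^3) = -3y/(4x)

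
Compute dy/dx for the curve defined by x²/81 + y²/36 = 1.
Differentiate both sides with respect to x, treating y as y(x). By the chain rule, any term containing y contributes a factor of y' = dy/dx when we differentiate it.

Move every term to one side and write the relation as F(x, y) = 0. Term by term,
  d/dx[x^2/81] = 2x/81
  d/dx[y^2/36] = y·y'/18
  d/dx[-1] = 0

The pieces without y' make up ∂F/∂x and the coefficient of y' is ∂F/∂y:
  ∂F/∂x = 2x/81,
  ∂F/∂y = y/18.

Since d/dx[F] = ∂F/∂x + (∂F/∂y)·y' = 0, solve for y':
  (∂F/∂y)·y' = -∂F/∂x
  dy/dx = -(∂F/∂x)/(∂F/∂y) = -(2x/81)/(y/18) = -4x/(9y)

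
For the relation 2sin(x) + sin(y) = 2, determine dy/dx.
Differentiate both sides with respect to x, treating y as y(x). By the chain rule, any term containing y contributes a factor of y' = dy/dx when we differentiate it.

Move every term to one side and write the relation as F(x, y) = 0. Term by term,
  d/dx[2sin(x)] = 2cos(x)
  d/dx[sin(y)] = y'·cos(y)
  d/dx[-2] = 0

The pieces without y' make up ∂F/∂x and the coefficient of y' is ∂F/∂y:
  ∂F/∂x = 2cos(x),
  ∂F/∂y = cos(y).

Since d/dx[F] = ∂F/∂x + (∂F/∂y)·y' = 0, solve for y':
  (∂F/∂y)·y' = -∂F/∂x
  dy/dx = -(∂F/∂x)/(∂F/∂y) = -(2cos(x))/(cos(y)) = -2cos(x)/cos(y)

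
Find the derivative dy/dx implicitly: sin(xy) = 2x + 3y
Differentiate the relation implicitly: treat y = y(x) and apply the chain rule, so every y-derivative picks up a y' = dy/dx factor.

With everything moved to the left-hand side, differentiate term by term:
  d/dx[-2x] = -2
  d/dx[-3y] = -3·y'
  d/dx[sin(xy)] = (x·y' + y)·cos(xy)

Separating the contributions that come from x directly and those that come through y:
  without y':      y·cos(xy) - 2
  multiplying y':  x·cos(xy) - 3

so (y·cos(xy) - 2) + (x·cos(xy) - 3)·y' = 0, and therefore
  dy/dx = -(y·cos(xy) - 2)/(x·cos(xy) - 3) = (-y·cos(xy) + 2)/(x·cos(xy) - 3)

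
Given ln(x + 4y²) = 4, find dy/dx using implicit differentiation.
Take d/dx of both sides. Since y is implicitly a function of x, the chain rule attaches a y' = dy/dx factor whenever we differentiate through y.

Set F(x, y) = (left side) − (right side), so the curve is F = 0. Differentiating each term of F:
  d/dx[ln(x + 4y^2)] = (8y·y' + 1)/(x + 4y^2)
  d/dx[-4] = 0

Collecting, the y'-free part is the partial derivative in x and the y' coefficient is the partial derivative in y:
  ∂F/∂x = 1/(x + 4y^2)
  ∂F/∂y = 8y/(x + 4y^2)

so d/dx[F(x, y(x))] = ∂F/∂x + (∂F/∂y)·y' = 0. Rearranging,
  dy/dx = -(∂F/∂x)/(∂F/∂y) = -(1/(x + 4y^2))/(8y/(x + 4y^2)) = -1/(8y)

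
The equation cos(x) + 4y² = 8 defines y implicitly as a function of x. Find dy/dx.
Take d/dx of both sides. Since y is implicitly a function of x, the chain rule attaches a y' = dy/dx factor whenever we differentiate through y.

Set F(x, y) = (left side) − (right side), so the curve is F = 0. Differentiating each term of F:
  d/dx[4y^2] = 8y·y'
  d/dx[cos(x)] = -sin(x)
  d/dx[-8] = 0

Collecting, the y'-free part is the partial derivative in x and the y' coefficient is the partial derivative in y:
  ∂F/∂x = -sin(x)
  ∂F/∂y = 8y

so d/dx[F(x, y(x))] = ∂F/∂x + (∂F/∂y)·y' = 0. Rearranging,
  dy/dx = -(∂F/∂x)/(∂F/∂y) = -(-sin(x))/(8y) = sin(x)/(8y)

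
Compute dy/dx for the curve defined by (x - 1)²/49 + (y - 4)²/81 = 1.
Apply d/dx to both sides, remembering that y depends on x. Each occurrence of y therefore brings in a y' = dy/dx via the chain rule.

With F(x, y) equal to the left-hand side minus the right, differentiate F term by term:
  d/dx[(x - 1)^2/49] = 2x/49 - 2/49
  d/dx[(y - 4)^2/81] = 2·y'(y - 4)/81
  d/dx[-1] = 0
Adding these up, d/dx[F] = 0 becomes
  (2x/49 - 2/49) + (2y/81 - 8/81)·y' = 0,
so isolating y',
  dy/dx = -(2x/49 - 2/49)/(2y/81 - 8/81)
        = -(2(x - 1)/49)/(2(y - 4)/81) = 81(1 - x)/(49(y - 4))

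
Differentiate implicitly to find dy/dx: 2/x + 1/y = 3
Take d/dx of both sides. Since y is implicitly a function of x, the chain rule attaches a y' = dy/dx factor whenever we differentiate through y.

Set F(x, y) = (left side) − (right side), so the curve is F = 0. Differentiating each term of F:
  d/dx[1/y] = -y'/y^2
  d/dx[2/x] = -2/x^2
  d/dx[-3] = 0

Collecting, the y'-free part is the partial derivative in x and the y' coefficient is the partial derivative in y:
  ∂F/∂x = -2/x^2
  ∂F/∂y = -1/y^2

so d/dx[F(x, y(x))] = ∂F/∂x + (∂F/∂y)·y' = 0. Rearranging,
  dy/dx = -(∂F/∂x)/(∂F/∂y) = -(-2/x^2)/(-1/y^2) = -2y^2/x^2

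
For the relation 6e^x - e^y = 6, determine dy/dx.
Differentiate both sides with respect to x, treating y as y(x). By the chain rule, any term containing y contributes a factor of y' = dy/dx when we differentiate it.

Move every term to one side and write the relation as F(x, y) = 0. Term by term,
  d/dx[6e^(x)] = 6e^(x)
  d/dx[-e^(y)] = -y'·e^(y)
  d/dx[-6] = 0

The pieces without y' make up ∂F/∂x and the coefficient of y' is ∂F/∂y:
  ∂F/∂x = 6e^(x),
  ∂F/∂y = -e^(y).

Since d/dx[F] = ∂F/∂x + (∂F/∂y)·y' = 0, solve for y':
  (∂F/∂y)·y' = -∂F/∂x
  dy/dx = -(∂F/∂x)/(∂F/∂y) = -(6e^(x))/(-e^(y)) = 6e^(x - y)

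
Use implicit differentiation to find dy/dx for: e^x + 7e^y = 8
Take d/dx of both sides. Since y is implicitly a function of x, the chain rule attaches a y' = dy/dx factor whenever we differentiate through y.

Set F(x, y) = (left side) − (right side), so the curve is F = 0. Differentiating each term of F:
  d/dx[e^(x)] = e^(x)
  d/dx[7e^(y)] = 7·y'·e^(y)
  d/dx[-8] = 0

Collecting, the y'-free part is the partial derivative in x and the y' coefficient is the partial derivative in y:
  ∂F/∂x = e^(x)
  ∂F/∂y = 7e^(y)

so d/dx[F(x, y(x))] = ∂F/∂x + (∂F/∂y)·y' = 0. Rearranging,
  dy/dx = -(∂F/∂x)/(∂F/∂y) = -(e^(x))/(7e^(y)) = -e^(x - y)/7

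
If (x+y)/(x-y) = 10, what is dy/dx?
Take d/dx of both sides. Since y is implicitly a function of x, the chain rule attaches a y' = dy/dx factor whenever we differentiate through y.

Set F(x, y) = (left side) − (right side), so the curve is F = 0. Differentiating each term of F:
  d/dx[(x + y)/(x - y)] = (y' + 1)/(x - y) + (x + y)(y' - 1)/(x - y)^2
  d/dx[-10] = 0

Collecting, the y'-free part is the partial derivative in x and the y' coefficient is the partial derivative in y:
  ∂F/∂x = 1/(x - y) - (x + y)/(x - y)^2
  ∂F/∂y = 1/(x - y) + (x + y)/(x - y)^2

so d/dx[F(x, y(x))] = ∂F/∂x + (∂F/∂y)·y' = 0. Rearranging,
  dy/dx = -(∂F/∂x)/(∂F/∂y) = -(1/(x - y) - (x + y)/(x - y)^2)/(1/(x - y) + (x + y)/(x - y)^2)
        = -(-2y/(x - y)^2)/(2x/(x - y)^2) = y/x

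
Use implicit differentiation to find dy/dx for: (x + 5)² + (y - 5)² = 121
Differentiate both sides with respect to x, treating y as y(x). By the chain rule, any term containing y contributes a factor of y' = dy/dx when we differentiate it.

Move every term to one side and write the relation as F(x, y) = 0. Term by term,
  d/dx[(x + 5)^2] = 2x + 10
  d/dx[(y - 5)^2] = 2·y'(y - 5)
  d/dx[-121] = 0

The pieces without y' make up ∂F/∂x and the coefficient of y' is ∂F/∂y:
  ∂F/∂x = 2x + 10,
  ∂F/∂y = 2y - 10.

Since d/dx[F] = ∂F/∂x + (∂F/∂y)·y' = 0, solve for y':
  (∂F/∂y)·y' = -∂F/∂x
  dy/dx = -(∂F/∂x)/(∂F/∂y) = -(2x + 10)/(2y - 10) = (-x - 5)/(y - 5)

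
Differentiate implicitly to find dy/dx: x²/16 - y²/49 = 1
Differentiate the relation implicitly: treat y = y(x) and apply the chain rule, so every y-derivative picks up a y' = dy/dx factor.

With everything moved to the left-hand side, differentiate term by term:
  d/dx[x^2/16] = x/8
  d/dx[-y^2/49] = -2y·y'/49
  d/dx[-1] = 0

Separating the contributions that come from x directly and those that come through y:
  without y':      x/8
  multiplying y':  -2y/49

so (x/8) + (-2y/49)·y' = 0, and therefore
  dy/dx = -(x/8)/(-2y/49) = 49x/(16y)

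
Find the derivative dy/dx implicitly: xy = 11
Differentiate the relation implicitly: treat y = y(x) and apply the chain rule, so every y-derivative picks up a y' = dy/dx factor.

With everything moved to the left-hand side, differentiate term by term:
  d/dx[xy] = x·y' + y
  d/dx[-11] = 0

Separating the contributions that come from x directly and those that come through y:
  without y':      y
  multiplying y':  x

so (y) + (x)·y' = 0, and therefore
  dy/dx = -(y)/(x) = -y/x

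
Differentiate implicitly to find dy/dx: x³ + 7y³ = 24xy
Differentiate the relation implicitly: treat y = y(x) and apply the chain rule, so every y-derivative picks up a y' = dy/dx factor.

With everything moved to the left-hand side, differentiate term by term:
  d/dx[x^3] = 3x^2
  d/dx[-24xy] = -24x·y' - 24y
  d/dx[7y^3] = 21y^2·y'

Separating the contributions that come from x directly and those that come through y:
  without y':      3x^2 - 24y
  multiplying y':  -24x + 21y^2

so (3x^2 - 24y) + (-24x + 21y^2)·y' = 0, and therefore
  dy/dx = -(3x^2 - 24y)/(-24x + 21y^2) = (x^2 - 8y)/(8x - 7y^2)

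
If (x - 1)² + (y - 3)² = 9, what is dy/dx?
Take d/dx of both sides. Since y is implicitly a function of x, the chain rule attaches a y' = dy/dx factor whenever we differentiate through y.

Set F(x, y) = (left side) − (right side), so the curve is F = 0. Differentiating each term of F:
  d/dx[(x - 1)^2] = 2x - 2
  d/dx[(y - 3)^2] = 2·y'(y - 3)
  d/dx[-9] = 0

Collecting, the y'-free part is the partial derivative in x and the y' coefficient is the partial derivative in y:
  ∂F/∂x = 2x - 2
  ∂F/∂y = 2y - 6

so d/dx[F(x, y(x))] = ∂F/∂x + (∂F/∂y)·y' = 0. Rearranging,
  dy/dx = -(∂F/∂x)/(∂F/∂y) = -(2x - 2)/(2y - 6) = (1 - x)/(y - 3)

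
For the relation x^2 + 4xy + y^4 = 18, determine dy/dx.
Differentiate the relation implicitly: treat y = y(x) and apply the chain rule, so every y-derivative picks up a y' = dy/dx factor.

With everything moved to the left-hand side, differentiate term by term:
  d/dx[x^2] = 2x
  d/dx[4xy] = 4x·y' + 4y
  d/dx[y^4] = 4y^3·y'
  d/dx[-18] = 0

Separating the contributions that come from x directly and those that come through y:
  without y':      2x + 4y
  multiplying y':  4x + 4y^3

so (2x + 4y) + (4x + 4y^3)·y' = 0, and therefore
  dy/dx = -(2x + 4y)/(4x + 4y^3) = (-x/2 - y)/(x + y^3)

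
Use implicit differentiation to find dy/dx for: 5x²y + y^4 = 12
Differentiate the relation implicitly: treat y = y(x) and apply the chain rule, so every y-derivative picks up a y' = dy/dx factor.

With everything moved to the left-hand side, differentiate term by term:
  d/dx[5x^2y] = 5x^2·y' + 10xy
  d/dx[y^4] = 4y^3·y'
  d/dx[-12] = 0

Separating the contributions that come from x directly and those that come through y:
  without y':      10xy
  multiplying y':  5x^2 + 4y^3

so (10xy) + (5x^2 + 4y^3)·y' = 0, and therefore
  dy/dx = -(10xy)/(5x^2 + 4y^3) = -10xy/(5x^2 + 4y^3)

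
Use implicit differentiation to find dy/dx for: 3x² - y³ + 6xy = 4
Differentiate the relation implicitly: treat y = y(x) and apply the chain rule, so every y-derivative picks up a y' = dy/dx factor.

With everything moved to the left-hand side, differentiate term by term:
  d/dx[3x^2] = 6x
  d/dx[6xy] = 6x·y' + 6y
  d/dx[-y^3] = -3y^2·y'
  d/dx[-4] = 0

Separating the contributions that come from x directly and those that come through y:
  without y':      6x + 6y
  multiplying y':  6x - 3y^2

so (6x + 6y) + (6x - 3y^2)·y' = 0, and therefore
  dy/dx = -(6x + 6y)/(6x - 3y^2) = 2(-x - y)/(2x - y^2)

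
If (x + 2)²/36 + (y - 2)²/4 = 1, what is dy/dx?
Differentiate both sides with respect to x, treating y as y(x). By the chain rule, any term containing y contributes a factor of y' = dy/dx when we differentiate it.

Move every term to one side and write the relation as F(x, y) = 0. Term by term,
  d/dx[(x + 2)^2/36] = x/18 + 1/9
  d/dx[(y - 2)^2/4] = y'(y - 2)/2
  d/dx[-1] = 0

The pieces without y' make up ∂F/∂x and the coefficient of y' is ∂F/∂y:
  ∂F/∂x = x/18 + 1/9,
  ∂F/∂y = y/2 - 1.

Since d/dx[F] = ∂F/∂x + (∂F/∂y)·y' = 0, solve for y':
  (∂F/∂y)·y' = -∂F/∂x
  dy/dx = -(∂F/∂x)/(∂F/∂y) = -(x/18 + 1/9)/(y/2 - 1)
        = -((x + 2)/18)/((y - 2)/2) = (-x - 2)/(9(y - 2))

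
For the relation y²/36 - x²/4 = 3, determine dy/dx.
Differentiate the relation implicitly: treat y = y(x) and apply the chain rule, so every y-derivative picks up a y' = dy/dx factor.

With everything moved to the left-hand side, differentiate term by term:
  d/dx[-x^2/4] = -x/2
  d/dx[y^2/36] = y·y'/18
  d/dx[-3] = 0

Separating the contributions that come from x directly and those that come through y:
  without y':      -x/2
  multiplying y':  y/18

so (-x/2) + (y/18)·y' = 0, and therefore
  dy/dx = -(-x/2)/(y/18) = 9x/y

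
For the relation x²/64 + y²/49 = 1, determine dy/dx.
Differentiate both sides with respect to x, treating y as y(x). By the chain rule, any term containing y contributes a factor of y' = dy/dx when we differentiate it.

Move every term to one side and write the relation as F(x, y) = 0. Term by term,
  d/dx[x^2/64] = x/32
  d/dx[y^2/49] = 2y·y'/49
  d/dx[-1] = 0

The pieces without y' make up ∂F/∂x and the coefficient of y' is ∂F/∂y:
  ∂F/∂x = x/32,
  ∂F/∂y = 2y/49.

Since d/dx[F] = ∂F/∂x + (∂F/∂y)·y' = 0, solve for y':
  (∂F/∂y)·y' = -∂F/∂x
  dy/dx = -(∂F/∂x)/(∂F/∂y) = -(x/32)/(2y/49) = -49x/(64y)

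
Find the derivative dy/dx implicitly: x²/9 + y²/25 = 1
Differentiate the relation implicitly: treat y = y(x) and apply the chain rule, so every y-derivative picks up a y' = dy/dx factor.

With everything moved to the left-hand side, differentiate term by term:
  d/dx[x^2/9] = 2x/9
  d/dx[y^2/25] = 2y·y'/25
  d/dx[-1] = 0

Separating the contributions that come from x directly and those that come through y:
  without y':      2x/9
  multiplying y':  2y/25

so (2x/9) + (2y/25)·y' = 0, and therefore
  dy/dx = -(2x/9)/(2y/25) = -25x/(9y)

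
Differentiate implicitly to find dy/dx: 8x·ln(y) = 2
Differentiate the relation implicitly: treat y = y(x) and apply the chain rule, so every y-derivative picks up a y' = dy/dx factor.

With everything moved to the left-hand side, differentiate term by term:
  d/dx[8x·ln(y)] = 8x·y'/y + 8ln(y)
  d/dx[-2] = 0

Separating the contributions that come from x directly and those that come through y:
  without y':      8ln(y)
  multiplying y':  8x/y

so (8ln(y)) + (8x/y)·y' = 0, and therefore
  dy/dx = -(8ln(y))/(8x/y) = -y·ln(y)/x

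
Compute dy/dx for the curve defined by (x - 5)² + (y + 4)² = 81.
Differentiate the relation implicitly: treat y = y(x) and apply the chain rule, so every y-derivative picks up a y' = dy/dx factor.

With everything moved to the left-hand side, differentiate term by term:
  d/dx[(x - 5)^2] = 2x - 10
  d/dx[(y + 4)^2] = 2·y'(y + 4)
  d/dx[-81] = 0

Separating the contributions that come from x directly and those that come through y:
  without y':      2x - 10
  multiplying y':  2y + 8

so (2x - 10) + (2y + 8)·y' = 0, and therefore
  dy/dx = -(2x - 10)/(2y + 8) = (5 - x)/(y + 4)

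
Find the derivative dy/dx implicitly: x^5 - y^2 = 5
Apply d/dx to both sides, remembering that y depends on x. Each occurrence of y therefore brings in a y' = dy/dx via the chain rule.

With F(x, y) equal to the left-hand side minus the right, differentiate F term by term:
  d/dx[x^5] = 5x^4
  d/dx[-y^2] = -2y·y'
  d/dx[-5] = 0
Adding these up, d/dx[F] = 0 becomes
  (5x^4) + (-2y)·y' = 0,
so isolating y',
  dy/dx = -(5x^4)/(-2y) = 5x^4/(2y)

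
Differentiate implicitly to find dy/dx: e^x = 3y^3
Apply d/dx to both sides, remembering that y depends on x. Each occurrence of y therefore brings in a y' = dy/dx via the chain rule.

With F(x, y) equal to the left-hand side minus the right, differentiate F term by term:
  d/dx[-3y^3] = -9y^2·y'
  d/dx[e^(x)] = e^(x)
Adding these up, d/dx[F] = 0 becomes
  (e^(x)) + (-9y^2)·y' = 0,
so isolating y',
  dy/dx = -(e^(x))/(-9y^2) = e^(x)/(9y^2)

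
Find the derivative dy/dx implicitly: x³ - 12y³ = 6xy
Apply d/dx to both sides, remembering that y depends on x. Each occurrence of y therefore brings in a y' = dy/dx via the chain rule.

With F(x, y) equal to the left-hand side minus the right, differentiate F term by term:
  d/dx[x^3] = 3x^2
  d/dx[-6xy] = -6x·y' - 6y
  d/dx[-12y^3] = -36y^2·y'
Adding these up, d/dx[F] = 0 becomes
  (3x^2 - 6y) + (-6x - 36y^2)·y' = 0,
so isolating y',
  dy/dx = -(3x^2 - 6y)/(-6x - 36y^2) = (x^2/2 - y)/(x + 6y^2)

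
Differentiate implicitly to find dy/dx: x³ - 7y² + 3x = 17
Apply d/dx to both sides, remembering that y depends on x. Each occurrence of y therefore brings in a y' = dy/dx via the chain rule.

With F(x, y) equal to the left-hand side minus the right, differentiate F term by term:
  d/dx[x^3] = 3x^2
  d/dx[3x] = 3
  d/dx[-7y^2] = -14y·y'
  d/dx[-17] = 0
Adding these up, d/dx[F] = 0 becomes
  (3x^2 + 3) + (-14y)·y' = 0,
so isolating y',
  dy/dx = -(3x^2 + 3)/(-14y) = 3(x^2 + 1)/(14y)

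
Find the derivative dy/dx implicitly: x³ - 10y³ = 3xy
Differentiate both sides with respect to x, treating y as y(x). By the chain rule, any term containing y contributes a factor of y' = dy/dx when we differentiate it.

Move every term to one side and write the relation as F(x, y) = 0. Term by term,
  d/dx[x^3] = 3x^2
  d/dx[-3xy] = -3x·y' - 3y
  d/dx[-10y^3] = -30y^2·y'

The pieces without y' make up ∂F/∂x and the coefficient of y' is ∂F/∂y:
  ∂F/∂x = 3x^2 - 3y,
  ∂F/∂y = -3x - 30y^2.

Since d/dx[F] = ∂F/∂x + (∂F/∂y)·y' = 0, solve for y':
  (∂F/∂y)·y' = -∂F/∂x
  dy/dx = -(∂F/∂x)/(∂F/∂y) = -(3x^2 - 3y)/(-3x - 30y^2) = (x^2 - y)/(x + 10y^2)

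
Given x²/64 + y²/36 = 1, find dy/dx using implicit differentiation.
Differentiate both sides with respect to x, treating y as y(x). By the chain rule, any term containing y contributes a factor of y' = dy/dx when we differentiate it.

Move every term to one side and write the relation as F(x, y) = 0. Term by term,
  d/dx[x^2/64] = x/32
  d/dx[y^2/36] = y·y'/18
  d/dx[-1] = 0

The pieces without y' make up ∂F/∂x and the coefficient of y' is ∂F/∂y:
  ∂F/∂x = x/32,
  ∂F/∂y = y/18.

Since d/dx[F] = ∂F/∂x + (∂F/∂y)·y' = 0, solve for y':
  (∂F/∂y)·y' = -∂F/∂x
  dy/dx = -(∂F/∂x)/(∂F/∂y) = -(x/32)/(y/18) = -9x/(16y)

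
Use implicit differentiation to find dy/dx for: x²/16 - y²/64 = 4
Differentiate the relation implicitly: treat y = y(x) and apply the chain rule, so every y-derivative picks up a y' = dy/dx factor.

With everything moved to the left-hand side, differentiate term by term:
  d/dx[x^2/16] = x/8
  d/dx[-y^2/64] = -y·y'/32
  d/dx[-4] = 0

Separating the contributions that come from x directly and those that come through y:
  without y':      x/8
  multiplying y':  -y/32

so (x/8) + (-y/32)·y' = 0, and therefore
  dy/dx = -(x/8)/(-y/32) = 4x/y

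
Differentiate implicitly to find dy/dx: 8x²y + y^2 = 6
Apply d/dx to both sides, remembering that y depends on x. Each occurrence of y therefore brings in a y' = dy/dx via the chain rule.

With F(x, y) equal to the left-hand side minus the right, differentiate F term by term:
  d/dx[8x^2y] = 8x^2·y' + 16xy
  d/dx[y^2] = 2y·y'
  d/dx[-6] = 0
Adding these up, d/dx[F] = 0 becomes
  (16xy) + (8x^2 + 2y)·y' = 0,
so isolating y',
  dy/dx = -(16xy)/(8x^2 + 2y) = -8xy/(4x^2 + y)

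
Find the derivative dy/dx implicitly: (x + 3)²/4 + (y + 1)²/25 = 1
Take d/dx of both sides. Since y is implicitly a function of x, the chain rule attaches a y' = dy/dx factor whenever we differentiate through y.

Set F(x, y) = (left side) − (right side), so the curve is F = 0. Differentiating each term of F:
  d/dx[(x + 3)^2/4] = x/2 + 3/2
  d/dx[(y + 1)^2/25] = 2·y'(y + 1)/25
  d/dx[-1] = 0

Collecting, the y'-free part is the partial derivative in x and the y' coefficient is the partial derivative in y:
  ∂F/∂x = x/2 + 3/2
  ∂F/∂y = 2y/25 + 2/25

so d/dx[F(x, y(x))] = ∂F/∂x + (∂F/∂y)·y' = 0. Rearranging,
  dy/dx = -(∂F/∂x)/(∂F/∂y) = -(x/2 + 3/2)/(2y/25 + 2/25)
        = -((x + 3)/2)/(2(y + 1)/25) = 25(-x - 3)/(4(y + 1))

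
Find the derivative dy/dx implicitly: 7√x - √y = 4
Differentiate the relation implicitly: treat y = y(x) and apply the chain rule, so every y-derivative picks up a y' = dy/dx factor.

With everything moved to the left-hand side, differentiate term by term:
  d/dx[7√(x)] = 7/(2√(x))
  d/dx[-√(y)] = -y'/(2√(y))
  d/dx[-4] = 0

Separating the contributions that come from x directly and those that come through y:
  without y':      7/(2√(x))
  multiplying y':  -1/(2√(y))

so (7/(2√(x))) + (-1/(2√(y)))·y' = 0, and therefore
  dy/dx = -(7/(2√(x)))/(-1/(2√(y))) = 7√(y)/√(x)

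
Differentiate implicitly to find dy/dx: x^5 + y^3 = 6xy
Differentiate both sides with respect to x, treating y as y(x). By the chain rule, any term containing y contributes a factor of y' = dy/dx when we differentiate it.

Move every term to one side and write the relation as F(x, y) = 0. Term by term,
  d/dx[x^5] = 5x^4
  d/dx[-6xy] = -6x·y' - 6y
  d/dx[y^3] = 3y^2·y'

The pieces without y' make up ∂F/∂x and the coefficient of y' is ∂F/∂y:
  ∂F/∂x = 5x^4 - 6y,
  ∂F/∂y = -6x + 3y^2.

Since d/dx[F] = ∂F/∂x + (∂F/∂y)·y' = 0, solve for y':
  (∂F/∂y)·y' = -∂F/∂x
  dy/dx = -(∂F/∂x)/(∂F/∂y) = -(5x^4 - 6y)/(-6x + 3y^2) = (5x^4 - 6y)/(3(2x - y^2))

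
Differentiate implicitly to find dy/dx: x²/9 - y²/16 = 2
Differentiate both sides with respect to x, treating y as y(x). By the chain rule, any term containing y contributes a factor of y' = dy/dx when we differentiate it.

Move every term to one side and write the relation as F(x, y) = 0. Term by term,
  d/dx[x^2/9] = 2x/9
  d/dx[-y^2/16] = -y·y'/8
  d/dx[-2] = 0

The pieces without y' make up ∂F/∂x and the coefficient of y' is ∂F/∂y:
  ∂F/∂x = 2x/9,
  ∂F/∂y = -y/8.

Since d/dx[F] = ∂F/∂x + (∂F/∂y)·y' = 0, solve for y':
  (∂F/∂y)·y' = -∂F/∂x
  dy/dx = -(∂F/∂x)/(∂F/∂y) = -(2x/9)/(-y/8) = 16x/(9y)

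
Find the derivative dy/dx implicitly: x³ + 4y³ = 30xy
Apply d/dx to both sides, remembering that y depends on x. Each occurrence of y therefore brings in a y' = dy/dx via the chain rule.

With F(x, y) equal to the left-hand side minus the right, differentiate F term by term:
  d/dx[x^3] = 3x^2
  d/dx[-30xy] = -30x·y' - 30y
  d/dx[4y^3] = 12y^2·y'
Adding these up, d/dx[F] = 0 becomes
  (3x^2 - 30y) + (-30x + 12y^2)·y' = 0,
so isolating y',
  dy/dx = -(3x^2 - 30y)/(-30x + 12y^2) = (x^2 - 10y)/(2(5x - 2y^2))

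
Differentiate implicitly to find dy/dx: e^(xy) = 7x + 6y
Take d/dx of both sides. Since y is implicitly a function of x, the chain rule attaches a y' = dy/dx factor whenever we differentiate through y.

Set F(x, y) = (left side) − (right side), so the curve is F = 0. Differentiating each term of F:
  d/dx[-7x] = -7
  d/dx[-6y] = -6·y'
  d/dx[e^(xy)] = (x·y' + y)·e^(xy)

Collecting, the y'-free part is the partial derivative in x and the y' coefficient is the partial derivative in y:
  ∂F/∂x = y·e^(xy) - 7
  ∂F/∂y = x·e^(xy) - 6

so d/dx[F(x, y(x))] = ∂F/∂x + (∂F/∂y)·y' = 0. Rearranging,
  dy/dx = -(∂F/∂x)/(∂F/∂y) = -(y·e^(xy) - 7)/(x·e^(xy) - 6) = (-y·e^(xy) + 7)/(x·e^(xy) - 6)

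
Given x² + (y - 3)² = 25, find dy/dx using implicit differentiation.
Take d/dx of both sides. Since y is implicitly a function of x, the chain rule attaches a y' = dy/dx factor whenever we differentiate through y.

Set F(x, y) = (left side) − (right side), so the curve is F = 0. Differentiating each term of F:
  d/dx[x^2] = 2x
  d/dx[(y - 3)^2] = 2·y'(y - 3)
  d/dx[-25] = 0

Collecting, the y'-free part is the partial derivative in x and the y' coefficient is the partial derivative in y:
  ∂F/∂x = 2x
  ∂F/∂y = 2y - 6

so d/dx[F(x, y(x))] = ∂F/∂x + (∂F/∂y)·y' = 0. Rearranging,
  dy/dx = -(∂F/∂x)/(∂F/∂y) = -(2x)/(2y - 6) = -x/(y - 3)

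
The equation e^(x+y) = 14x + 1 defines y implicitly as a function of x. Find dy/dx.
Differentiate the relation implicitly: treat y = y(x) and apply the chain rule, so every y-derivative picks up a y' = dy/dx factor.

With everything moved to the left-hand side, differentiate term by term:
  d/dx[-14x] = -14
  d/dx[e^(x + y)] = (y' + 1)·e^(x + y)
  d/dx[-1] = 0

Separating the contributions that come from x directly and those that come through y:
  without y':      e^(x + y) - 14
  multiplying y':  e^(x + y)

so (e^(x + y) - 14) + (e^(x + y))·y' = 0, and therefore
  dy/dx = -(e^(x + y) - 14)/(e^(x + y)) = 14e^(-x - y) - 1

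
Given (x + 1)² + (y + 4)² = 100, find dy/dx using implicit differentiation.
Differentiate both sides with respect to x, treating y as y(x). By the chain rule, any term containing y contributes a factor of y' = dy/dx when we differentiate it.

Move every term to one side and write the relation as F(x, y) = 0. Term by term,
  d/dx[(x + 1)^2] = 2x + 2
  d/dx[(y + 4)^2] = 2·y'(y + 4)
  d/dx[-100] = 0

The pieces without y' make up ∂F/∂x and the coefficient of y' is ∂F/∂y:
  ∂F/∂x = 2x + 2,
  ∂F/∂y = 2y + 8.

Since d/dx[F] = ∂F/∂x + (∂F/∂y)·y' = 0, solve for y':
  (∂F/∂y)·y' = -∂F/∂x
  dy/dx = -(∂F/∂x)/(∂F/∂y) = -(2x + 2)/(2y + 8) = (-x - 1)/(y + 4)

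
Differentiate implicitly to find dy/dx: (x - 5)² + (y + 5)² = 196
Apply d/dx to both sides, remembering that y depends on x. Each occurrence of y therefore brings in a y' = dy/dx via the chain rule.

With F(x, y) equal to the left-hand side minus the right, differentiate F term by term:
  d/dx[(x - 5)^2] = 2x - 10
  d/dx[(y + 5)^2] = 2·y'(y + 5)
  d/dx[-196] = 0
Adding these up, d/dx[F] = 0 becomes
  (2x - 10) + (2y + 10)·y' = 0,
so isolating y',
  dy/dx = -(2x - 10)/(2y + 10) = (5 - x)/(y + 5)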